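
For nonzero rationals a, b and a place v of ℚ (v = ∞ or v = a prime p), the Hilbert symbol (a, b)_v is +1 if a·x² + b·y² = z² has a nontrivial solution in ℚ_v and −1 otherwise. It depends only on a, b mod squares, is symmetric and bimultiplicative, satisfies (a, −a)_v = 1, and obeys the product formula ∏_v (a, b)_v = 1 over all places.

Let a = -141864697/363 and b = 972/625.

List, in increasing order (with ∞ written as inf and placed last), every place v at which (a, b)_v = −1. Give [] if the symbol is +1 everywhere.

(a, b) ≡ (-1178931, 3) mod (ℚ^×)²; places V = {2, 3, 5, 11, 13, 19, 37, 43, ∞}.
(a,b)_2: α=0, β=2; u≡5, v≡3 (mod 8); ε(u)ε(v)=0·1, αω(v)=0·1, βω(u)=2·1; sum ≡ 0  ⇒  +1.
(a,b)_37: α=1, u≡8; β=0, v≡16 (mod 37); (8|37)=-1, (16|37)=+1; sign (−1)^0·-1^0·+1^1 = +1.
(a,b)_13: α=1, u≡1; β=0, v≡10 (mod 13); (1|13)=+1, (10|13)=+1; sign (−1)^0·+1^0·+1^1 = +1.
(a,b)_43: α=1, u≡36; β=0, v≡3 (mod 43); (36|43)=+1, (3|43)=-1; sign (−1)^0·+1^0·-1^1 = -1.
(a,b)_19: α=3, u≡4; β=0, v≡8 (mod 19); (4|19)=+1, (8|19)=-1; sign (−1)^0·+1^0·-1^3 = -1.
(a,b)_∞: sgn(-1178931)=−, sgn(3)=+, so +1.
(a,b)_5: α=0, u≡1; β=-4, v≡2 (mod 5); (1|5)=+1, (2|5)=-1; sign (−1)^0·+1^-4·-1^0 = +1.
(a,b)_11: α=-2, u≡5; β=0, v≡9 (mod 11); (5|11)=+1, (9|11)=+1; sign (−1)^0·+1^0·+1^-2 = +1.
(a,b)_3: α=-1, u≡2; β=5, v≡1 (mod 3); (2|3)=-1, (1|3)=+1; sign (−1)^1·-1^5·+1^-1 = +1.
(-1178931, 3 / ℚ) ramifies at {19, 43}: a division algebra.

[19, 43]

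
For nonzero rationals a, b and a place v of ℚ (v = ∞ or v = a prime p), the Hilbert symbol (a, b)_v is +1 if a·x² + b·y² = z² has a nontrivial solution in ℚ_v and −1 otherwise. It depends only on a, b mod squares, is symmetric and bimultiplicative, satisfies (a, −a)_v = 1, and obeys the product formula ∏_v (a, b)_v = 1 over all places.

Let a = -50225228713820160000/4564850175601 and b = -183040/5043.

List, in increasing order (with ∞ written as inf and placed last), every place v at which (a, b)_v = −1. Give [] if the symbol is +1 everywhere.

[2, 3, 13, inf]

Mod squares: a ≡ -154, b ≡ -2145. Check v ∈ {∞, 2, 3, 5, 7, 11, 13, 31, 41}.
v=3: a=3^2·(≡2), b=3^-1·(≡2) mod 3; (2|3)=-1, (2|3)=-1; (−1)^{2·-1·1}·(-1)^-1·(-1)^2 = -1.
v=5: a=5^4·(≡4), b=5^1·(≡4) mod 5; (4|5)=+1, (4|5)=+1; (−1)^{4·1·2}·(+1)^1·(+1)^4 = +1.
v=∞: -154 < 0 and -2145 < 0  ⇒  (a,b)_∞ = -1.
v=13: a=13^4·(≡7), b=13^1·(≡1) mod 13; (7|13)=-1, (1|13)=+1; (−1)^{4·1·6}·(-1)^1·(+1)^4 = -1.
v=31: a=31^-2·(≡19), b=31^0·(≡14) mod 31; (19|31)=+1, (14|31)=+1; (−1)^{-2·0·15}·(+1)^0·(+1)^-2 = +1.
v=2: v_2(a)=25, v_2(b)=8; units ≡ 3, 7 (mod 8); ε·ε+αω+βω = 1·1+25·0+8·1 ≡ 1  ⇒  (a,b)_2 = -1.
v=41: a=41^-6·(≡16), b=41^-2·(≡22) mod 41; (16|41)=+1, (22|41)=-1; (−1)^{-6·-2·20}·(+1)^-2·(-1)^-6 = +1.
v=11: a=11^3·(≡8), b=11^1·(≡5) mod 11; (8|11)=-1, (5|11)=+1; (−1)^{3·1·5}·(-1)^1·(+1)^3 = +1.
v=7: a=7^1·(≡3), b=7^0·(≡1) mod 7; (3|7)=-1, (1|7)=+1; (−1)^{1·0·3}·(-1)^0·(+1)^1 = +1.
(-154, -2145 / ℚ) ramifies at {2, 3, 13, ∞}: a division algebra.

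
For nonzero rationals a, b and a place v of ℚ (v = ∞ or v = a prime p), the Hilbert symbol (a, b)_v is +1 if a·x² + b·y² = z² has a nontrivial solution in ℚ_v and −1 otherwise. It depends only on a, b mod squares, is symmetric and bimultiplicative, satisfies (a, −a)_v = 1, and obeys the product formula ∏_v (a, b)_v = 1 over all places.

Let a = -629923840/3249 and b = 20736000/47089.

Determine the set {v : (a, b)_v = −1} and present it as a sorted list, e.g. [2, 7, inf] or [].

[2, 7]

(a, b) ≡ (-910, 10) mod (ℚ^×)²; places V = {2, 3, 5, 7, 13, 19, 31, ∞}.
(a,b)_31: α=0, u≡20; β=-2, v≡9 (mod 31); (20|31)=+1, (9|31)=+1; sign (−1)^0·+1^-2·+1^0 = +1.
(a,b)_2: α=13, β=11; u≡1, v≡5 (mod 8); ε(u)ε(v)=0·0, αω(v)=13·1, βω(u)=11·0; sum ≡ 1  ⇒  -1.
(a,b)_3: α=-2, u≡2; β=4, v≡1 (mod 3); (2|3)=-1, (1|3)=+1; sign (−1)^0·-1^4·+1^-2 = +1.
(a,b)_∞: sgn(-910)=−, sgn(10)=+, so +1.
(a,b)_7: α=1, u≡3; β=-2, v≡6 (mod 7); (3|7)=-1, (6|7)=-1; sign (−1)^0·-1^-2·-1^1 = -1.
(a,b)_19: α=-2, u≡12; β=0, v≡12 (mod 19); (12|19)=-1, (12|19)=-1; sign (−1)^0·-1^0·-1^-2 = +1.
(a,b)_5: α=1, u≡3; β=3, v≡2 (mod 5); (3|5)=-1, (2|5)=-1; sign (−1)^0·-1^3·-1^1 = +1.
(a,b)_13: α=3, u≡5; β=0, v≡4 (mod 13); (5|13)=-1, (4|13)=+1; sign (−1)^0·-1^0·+1^3 = +1.
(-910, 10 / ℚ) ramifies at {2, 7}: a division algebra.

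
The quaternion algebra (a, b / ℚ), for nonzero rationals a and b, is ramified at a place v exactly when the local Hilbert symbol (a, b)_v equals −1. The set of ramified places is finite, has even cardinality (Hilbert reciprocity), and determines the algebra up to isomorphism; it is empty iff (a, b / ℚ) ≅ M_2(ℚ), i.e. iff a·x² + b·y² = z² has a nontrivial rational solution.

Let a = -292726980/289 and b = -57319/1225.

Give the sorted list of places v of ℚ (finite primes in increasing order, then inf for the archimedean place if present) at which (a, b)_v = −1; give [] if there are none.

[3, 13, 23, 31, 37, inf]

(a, b) ≡ (-165945, -31) mod (ℚ^×)²; places V = {2, 3, 5, 7, 13, 17, 23, 31, 37, 43, ∞}.
(a,b)_17: α=-2, u≡15; β=0, v≡5 (mod 17); (15|17)=+1, (5|17)=-1; sign (−1)^0·+1^0·-1^-2 = +1.
(a,b)_7: α=2, u≡2; β=-2, v≡1 (mod 7); (2|7)=+1, (1|7)=+1; sign (−1)^0·+1^-2·+1^2 = +1.
(a,b)_13: α=1, u≡3; β=0, v≡8 (mod 13); (3|13)=+1, (8|13)=-1; sign (−1)^0·+1^0·-1^1 = -1.
(a,b)_3: α=3, u≡2; β=0, v≡2 (mod 3); (2|3)=-1, (2|3)=-1; sign (−1)^0·-1^0·-1^3 = -1.
(a,b)_31: α=0, u≡13; β=1, v≡22 (mod 31); (13|31)=-1, (22|31)=-1; sign (−1)^0·-1^1·-1^0 = -1.
(a,b)_37: α=1, u≡18; β=0, v≡17 (mod 37); (18|37)=-1, (17|37)=-1; sign (−1)^0·-1^0·-1^1 = -1.
(a,b)_2: α=2, β=0; u≡7, v≡1 (mod 8); ε(u)ε(v)=1·0, αω(v)=2·0, βω(u)=0·0; sum ≡ 0  ⇒  +1.
(a,b)_43: α=0, u≡15; β=2, v≡19 (mod 43); (15|43)=+1, (19|43)=-1; sign (−1)^0·+1^2·-1^0 = +1.
(a,b)_∞: sgn(-165945)=−, sgn(-31)=−, so -1.
(a,b)_23: α=1, u≡21; β=0, v≡11 (mod 23); (21|23)=-1, (11|23)=-1; sign (−1)^0·-1^0·-1^1 = -1.
(a,b)_5: α=1, u≡1; β=-2, v≡4 (mod 5); (1|5)=+1, (4|5)=+1; sign (−1)^0·+1^-2·+1^1 = +1.
(-165945, -31 / ℚ) ramifies at {3, 13, 23, 31, 37, ∞}: a division algebra.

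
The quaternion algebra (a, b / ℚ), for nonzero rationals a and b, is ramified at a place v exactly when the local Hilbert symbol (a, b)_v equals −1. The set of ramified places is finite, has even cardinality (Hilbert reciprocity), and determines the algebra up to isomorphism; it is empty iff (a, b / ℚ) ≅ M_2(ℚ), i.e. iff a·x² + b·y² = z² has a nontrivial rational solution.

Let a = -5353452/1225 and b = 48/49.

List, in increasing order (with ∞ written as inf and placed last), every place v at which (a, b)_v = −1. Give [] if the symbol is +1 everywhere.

Mod squares: a ≡ -16523, b ≡ 3. Check v ∈ {∞, 2, 3, 5, 7, 13, 31, 41}.
v=3: a=3^4·(≡1), b=3^1·(≡1) mod 3; (1|3)=+1, (1|3)=+1; (−1)^{4·1·1}·(+1)^1·(+1)^4 = +1.
v=2: v_2(a)=2, v_2(b)=4; units ≡ 5, 3 (mod 8); ε·ε+αω+βω = 0·1+2·1+4·1 ≡ 0  ⇒  (a,b)_2 = +1.
v=∞: -16523 < 0 and 3 > 0  ⇒  (a,b)_∞ = +1.
v=5: a=5^-2·(≡2), b=5^0·(≡2) mod 5; (2|5)=-1, (2|5)=-1; (−1)^{-2·0·2}·(-1)^0·(-1)^-2 = +1.
v=31: a=31^1·(≡18), b=31^0·(≡13) mod 31; (18|31)=+1, (13|31)=-1; (−1)^{1·0·15}·(+1)^0·(-1)^1 = -1.
v=41: a=41^1·(≡22), b=41^0·(≡6) mod 41; (22|41)=-1, (6|41)=-1; (−1)^{1·0·20}·(-1)^0·(-1)^1 = -1.
v=13: a=13^1·(≡12), b=13^0·(≡10) mod 13; (12|13)=+1, (10|13)=+1; (−1)^{1·0·6}·(+1)^0·(+1)^1 = +1.
v=7: a=7^-2·(≡2), b=7^-2·(≡6) mod 7; (2|7)=+1, (6|7)=-1; (−1)^{-2·-2·3}·(+1)^-2·(-1)^-2 = +1.
(-16523, 3 / ℚ) ramifies at {31, 41}: a division algebra.

[31, 41]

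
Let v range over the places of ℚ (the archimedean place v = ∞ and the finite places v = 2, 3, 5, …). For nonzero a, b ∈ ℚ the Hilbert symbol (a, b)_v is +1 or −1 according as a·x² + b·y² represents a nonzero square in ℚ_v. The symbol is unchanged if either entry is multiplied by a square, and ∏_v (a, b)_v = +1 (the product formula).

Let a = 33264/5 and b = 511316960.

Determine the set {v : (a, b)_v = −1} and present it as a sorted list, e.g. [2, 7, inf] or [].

Mod squares: a ≡ 1155, b ≡ 110. Check v ∈ {∞, 2, 3, 5, 7, 11}.
v=2: v_2(a)=4, v_2(b)=5; units ≡ 3, 7 (mod 8); ε·ε+αω+βω = 1·1+4·0+5·1 ≡ 0  ⇒  (a,b)_2 = +1.
v=∞: 1155 > 0 and 110 > 0  ⇒  (a,b)_∞ = +1.
v=3: a=3^3·(≡1), b=3^0·(≡2) mod 3; (1|3)=+1, (2|3)=-1; (−1)^{3·0·1}·(+1)^0·(-1)^3 = -1.
v=11: a=11^1·(≡2), b=11^3·(≡7) mod 11; (2|11)=-1, (7|11)=-1; (−1)^{1·3·5}·(-1)^3·(-1)^1 = -1.
v=7: a=7^1·(≡4), b=7^4·(≡6) mod 7; (4|7)=+1, (6|7)=-1; (−1)^{1·4·3}·(+1)^4·(-1)^1 = -1.
v=5: a=5^-1·(≡4), b=5^1·(≡2) mod 5; (4|5)=+1, (2|5)=-1; (−1)^{-1·1·2}·(+1)^1·(-1)^-1 = -1.
(1155, 110 / ℚ) ramifies at {3, 5, 7, 11}: a division algebra.

[3, 5, 7, 11]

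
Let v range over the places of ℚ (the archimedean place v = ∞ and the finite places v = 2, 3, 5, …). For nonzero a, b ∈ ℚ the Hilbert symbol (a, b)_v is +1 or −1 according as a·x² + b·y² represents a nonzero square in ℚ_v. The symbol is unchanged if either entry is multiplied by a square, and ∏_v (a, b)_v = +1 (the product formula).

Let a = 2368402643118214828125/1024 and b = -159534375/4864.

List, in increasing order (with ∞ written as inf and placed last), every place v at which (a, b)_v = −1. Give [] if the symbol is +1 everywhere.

[3, 19]

Mod squares: a ≡ 221, b ≡ -4849845. Check v ∈ {∞, 2, 3, 5, 7, 11, 13, 17, 19}.
v=∞: 221 > 0 and -4849845 < 0  ⇒  (a,b)_∞ = +1.
v=5: a=5^6·(≡1), b=5^5·(≡1) mod 5; (1|5)=+1, (1|5)=+1; (−1)^{6·5·2}·(+1)^5·(+1)^6 = +1.
v=7: a=7^2·(≡1), b=7^1·(≡4) mod 7; (1|7)=+1, (4|7)=+1; (−1)^{2·1·3}·(+1)^1·(+1)^2 = +1.
v=19: a=19^2·(≡2), b=19^-1·(≡2) mod 19; (2|19)=-1, (2|19)=-1; (−1)^{2·-1·9}·(-1)^-1·(-1)^2 = -1.
v=2: v_2(a)=-10, v_2(b)=-8; units ≡ 5, 3 (mod 8); ε·ε+αω+βω = 0·1+-10·1+-8·1 ≡ 0  ⇒  (a,b)_2 = +1.
v=11: a=11^2·(≡3), b=11^1·(≡6) mod 11; (3|11)=+1, (6|11)=-1; (−1)^{2·1·5}·(+1)^1·(-1)^2 = +1.
v=13: a=13^3·(≡9), b=13^1·(≡4) mod 13; (9|13)=+1, (4|13)=+1; (−1)^{3·1·6}·(+1)^1·(+1)^3 = +1.
v=17: a=17^3·(≡15), b=17^1·(≡8) mod 17; (15|17)=+1, (8|17)=+1; (−1)^{3·1·8}·(+1)^1·(+1)^3 = +1.
v=3: a=3^8·(≡2), b=3^1·(≡1) mod 3; (2|3)=-1, (1|3)=+1; (−1)^{8·1·1}·(-1)^1·(+1)^8 = -1.
(221, -4849845 / ℚ) ramifies at {3, 19}: a division algebra.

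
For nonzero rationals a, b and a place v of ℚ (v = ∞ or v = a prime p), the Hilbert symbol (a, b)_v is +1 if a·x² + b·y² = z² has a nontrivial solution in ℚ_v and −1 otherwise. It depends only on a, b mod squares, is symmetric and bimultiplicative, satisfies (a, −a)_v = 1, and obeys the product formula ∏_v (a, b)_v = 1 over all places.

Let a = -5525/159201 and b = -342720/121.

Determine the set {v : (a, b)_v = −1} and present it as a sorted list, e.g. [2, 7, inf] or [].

(a, b) ≡ (-221, -595) mod (ℚ^×)²; places V = {2, 3, 5, 7, 11, 13, 17, 19, ∞}.
(a,b)_19: α=-2, u≡1; β=0, v≡3 (mod 19); (1|19)=+1, (3|19)=-1; sign (−1)^0·+1^0·-1^-2 = +1.
(a,b)_2: α=0, β=6; u≡3, v≡5 (mod 8); ε(u)ε(v)=1·0, αω(v)=0·1, βω(u)=6·1; sum ≡ 0  ⇒  +1.
(a,b)_17: α=1, u≡9; β=1, v≡1 (mod 17); (9|17)=+1, (1|17)=+1; sign (−1)^0·+1^1·+1^1 = +1.
(a,b)_5: α=2, u≡4; β=1, v≡1 (mod 5); (4|5)=+1, (1|5)=+1; sign (−1)^0·+1^1·+1^2 = +1.
(a,b)_∞: sgn(-221)=−, sgn(-595)=−, so -1.
(a,b)_3: α=-2, u≡1; β=2, v≡2 (mod 3); (1|3)=+1, (2|3)=-1; sign (−1)^0·+1^2·-1^-2 = +1.
(a,b)_13: α=1, u≡10; β=0, v≡3 (mod 13); (10|13)=+1, (3|13)=+1; sign (−1)^0·+1^0·+1^1 = +1.
(a,b)_7: α=-2, u≡5; β=1, v≡6 (mod 7); (5|7)=-1, (6|7)=-1; sign (−1)^0·-1^1·-1^-2 = -1.
(a,b)_11: α=0, u≡7; β=-2, v≡7 (mod 11); (7|11)=-1, (7|11)=-1; sign (−1)^0·-1^-2·-1^0 = +1.
(-221, -595 / ℚ) ramifies at {7, ∞}: a division algebra.

[7, inf]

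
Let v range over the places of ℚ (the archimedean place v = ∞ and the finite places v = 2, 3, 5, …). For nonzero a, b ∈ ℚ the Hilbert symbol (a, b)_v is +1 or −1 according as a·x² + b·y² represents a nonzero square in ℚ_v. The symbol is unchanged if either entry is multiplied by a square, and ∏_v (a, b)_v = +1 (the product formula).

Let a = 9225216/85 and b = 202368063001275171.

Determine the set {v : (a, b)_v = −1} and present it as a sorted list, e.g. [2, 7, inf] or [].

[3, 7, 11, 13]

(a, b) ≡ (85085, 51051) mod (ℚ^×)²; places V = {2, 3, 5, 7, 11, 13, 17, ∞}.
(a,b)_2: α=10, β=0; u≡5, v≡3 (mod 8); ε(u)ε(v)=0·1, αω(v)=10·1, βω(u)=0·1; sum ≡ 0  ⇒  +1.
(a,b)_∞: sgn(85085)=+, sgn(51051)=+, so +1.
(a,b)_3: α=2, u≡2; β=5, v≡1 (mod 3); (2|3)=-1, (1|3)=+1; sign (−1)^0·-1^5·+1^2 = -1.
(a,b)_11: α=1, u≡2; β=3, v≡8 (mod 11); (2|11)=-1, (8|11)=-1; sign (−1)^1·-1^3·-1^1 = -1.
(a,b)_17: α=-1, u≡6; β=3, v≡6 (mod 17); (6|17)=-1, (6|17)=-1; sign (−1)^0·-1^3·-1^-1 = +1.
(a,b)_5: α=-1, u≡3; β=0, v≡1 (mod 5); (3|5)=-1, (1|5)=+1; sign (−1)^0·-1^0·+1^-1 = +1.
(a,b)_13: α=1, u≡2; β=5, v≡9 (mod 13); (2|13)=-1, (9|13)=+1; sign (−1)^0·-1^5·+1^1 = -1.
(a,b)_7: α=1, u≡5; β=3, v≡5 (mod 7); (5|7)=-1, (5|7)=-1; sign (−1)^1·-1^3·-1^1 = -1.
Ram(85085, 51051) = {3, 7, 11, 13}; no ℚ_3-point on the conic.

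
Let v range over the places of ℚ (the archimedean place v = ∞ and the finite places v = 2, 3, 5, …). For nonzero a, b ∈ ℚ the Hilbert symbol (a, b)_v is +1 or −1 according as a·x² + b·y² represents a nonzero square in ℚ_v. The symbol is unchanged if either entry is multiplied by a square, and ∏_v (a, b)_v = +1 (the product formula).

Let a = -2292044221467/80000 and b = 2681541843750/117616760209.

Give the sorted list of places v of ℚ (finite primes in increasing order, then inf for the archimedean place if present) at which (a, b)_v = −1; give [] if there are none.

Mod squares: a ≡ -10374, b ≡ 22. Check v ∈ {∞, 2, 3, 5, 7, 11, 13, 19, 23, 31, 37}.
v=37: a=37^0·(≡14), b=37^-2·(≡20) mod 37; (14|37)=-1, (20|37)=-1; (−1)^{0·-2·18}·(-1)^-2·(-1)^0 = +1.
v=13: a=13^3·(≡2), b=13^-2·(≡1) mod 13; (2|13)=-1, (1|13)=+1; (−1)^{3·-2·6}·(-1)^-2·(+1)^3 = +1.
v=∞: -10374 < 0 and 22 > 0  ⇒  (a,b)_∞ = +1.
v=3: a=3^3·(≡1), b=3^2·(≡1) mod 3; (1|3)=+1, (1|3)=+1; (−1)^{3·2·1}·(+1)^2·(+1)^3 = +1.
v=2: v_2(a)=-7, v_2(b)=1; units ≡ 5, 3 (mod 8); ε·ε+αω+βω = 0·1+-7·1+1·1 ≡ 0  ⇒  (a,b)_2 = +1.
v=7: a=7^5·(≡1), b=7^4·(≡2) mod 7; (1|7)=+1, (2|7)=+1; (−1)^{5·4·3}·(+1)^4·(+1)^5 = +1.
v=19: a=19^1·(≡17), b=19^2·(≡14) mod 19; (17|19)=+1, (14|19)=-1; (−1)^{1·2·9}·(+1)^2·(-1)^1 = -1.
v=11: a=11^2·(≡7), b=11^1·(≡7) mod 11; (7|11)=-1, (7|11)=-1; (−1)^{2·1·5}·(-1)^1·(-1)^2 = -1.
v=31: a=31^0·(≡11), b=31^-2·(≡24) mod 31; (11|31)=-1, (24|31)=-1; (−1)^{0·-2·15}·(-1)^-2·(-1)^0 = +1.
v=5: a=5^-4·(≡1), b=5^6·(≡2) mod 5; (1|5)=+1, (2|5)=-1; (−1)^{-4·6·2}·(+1)^6·(-1)^-4 = +1.
v=23: a=23^0·(≡21), b=23^-2·(≡17) mod 23; (21|23)=-1, (17|23)=-1; (−1)^{0·-2·11}·(-1)^-2·(-1)^0 = +1.
|Ram(-10374, 22)| = 2, even; anisotropic at {11, 19}.

[11, 19]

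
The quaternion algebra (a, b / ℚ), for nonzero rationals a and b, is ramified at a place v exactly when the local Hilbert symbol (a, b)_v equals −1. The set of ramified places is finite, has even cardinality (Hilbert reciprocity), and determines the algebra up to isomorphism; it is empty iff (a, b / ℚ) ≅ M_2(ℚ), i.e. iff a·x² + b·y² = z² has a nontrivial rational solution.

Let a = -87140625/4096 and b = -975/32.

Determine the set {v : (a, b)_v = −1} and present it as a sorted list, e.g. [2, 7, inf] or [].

[3, 11, 13, inf]

(a, b) ≡ (-33, -78) mod (ℚ^×)²; places V = {2, 3, 5, 11, 13, ∞}.
(a,b)_11: α=1, u≡7; β=0, v≡7 (mod 11); (7|11)=-1, (7|11)=-1; sign (−1)^0·-1^0·-1^1 = -1.
(a,b)_∞: sgn(-33)=−, sgn(-78)=−, so -1.
(a,b)_3: α=1, u≡1; β=1, v≡1 (mod 3); (1|3)=+1, (1|3)=+1; sign (−1)^1·+1^1·+1^1 = -1.
(a,b)_5: α=6, u≡3; β=2, v≡3 (mod 5); (3|5)=-1, (3|5)=-1; sign (−1)^0·-1^2·-1^6 = +1.
(a,b)_13: α=2, u≡7; β=1, v≡7 (mod 13); (7|13)=-1, (7|13)=-1; sign (−1)^0·-1^1·-1^2 = -1.
(a,b)_2: α=-12, β=-5; u≡7, v≡1 (mod 8); ε(u)ε(v)=1·0, αω(v)=-12·0, βω(u)=-5·0; sum ≡ 0  ⇒  +1.
|Ram(-33, -78)| = 4, even; anisotropic at {3, 11, 13, ∞}.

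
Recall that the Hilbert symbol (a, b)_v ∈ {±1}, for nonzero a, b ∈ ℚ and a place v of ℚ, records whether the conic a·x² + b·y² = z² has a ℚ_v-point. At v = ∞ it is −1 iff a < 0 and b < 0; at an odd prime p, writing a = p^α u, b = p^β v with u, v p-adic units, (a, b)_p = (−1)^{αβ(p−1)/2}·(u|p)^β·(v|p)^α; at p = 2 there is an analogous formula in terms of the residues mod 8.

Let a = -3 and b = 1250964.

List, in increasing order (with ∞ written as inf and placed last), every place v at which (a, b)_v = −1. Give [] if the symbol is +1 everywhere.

[3, 11]

(a, b) ≡ (-3, 429) mod (ℚ^×)²; places V = {2, 3, 11, 13, ∞}.
(a,b)_2: α=0, β=2; u≡5, v≡5 (mod 8); ε(u)ε(v)=0·0, αω(v)=0·1, βω(u)=2·1; sum ≡ 0  ⇒  +1.
(a,b)_3: α=1, u≡2; β=7, v≡2 (mod 3); (2|3)=-1, (2|3)=-1; sign (−1)^1·-1^7·-1^1 = -1.
(a,b)_13: α=0, u≡10; β=1, v≡2 (mod 13); (10|13)=+1, (2|13)=-1; sign (−1)^0·+1^1·-1^0 = +1.
(a,b)_11: α=0, u≡8; β=1, v≡6 (mod 11); (8|11)=-1, (6|11)=-1; sign (−1)^0·-1^1·-1^0 = -1.
(a,b)_∞: sgn(-3)=−, sgn(429)=+, so +1.
Ram(-3, 429) = {3, 11}; no ℚ_3-point on the conic.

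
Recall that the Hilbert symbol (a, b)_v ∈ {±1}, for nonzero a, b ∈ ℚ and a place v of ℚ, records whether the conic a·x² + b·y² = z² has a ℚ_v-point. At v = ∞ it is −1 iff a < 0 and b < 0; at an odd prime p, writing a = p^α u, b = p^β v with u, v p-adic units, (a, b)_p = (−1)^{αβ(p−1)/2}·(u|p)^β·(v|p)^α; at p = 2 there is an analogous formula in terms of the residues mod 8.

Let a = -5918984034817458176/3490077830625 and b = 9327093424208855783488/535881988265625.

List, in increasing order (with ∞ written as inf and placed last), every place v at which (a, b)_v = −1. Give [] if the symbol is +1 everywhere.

[]

Mod squares: a ≡ -899, b ≡ 2233. Check v ∈ {∞, 2, 3, 5, 7, 11, 13, 19, 23, 29, 31}.
v=23: a=23^-2·(≡15), b=23^0·(≡9) mod 23; (15|23)=-1, (9|23)=+1; (−1)^{-2·0·11}·(-1)^0·(+1)^-2 = +1.
v=3: a=3^-4·(≡1), b=3^-6·(≡1) mod 3; (1|3)=+1, (1|3)=+1; (−1)^{-4·-6·1}·(+1)^-6·(+1)^-4 = +1.
v=∞: -899 < 0 and 2233 > 0  ⇒  (a,b)_∞ = +1.
v=19: a=19^-4·(≡12), b=19^-6·(≡13) mod 19; (12|19)=-1, (13|19)=-1; (−1)^{-4·-6·9}·(-1)^-6·(-1)^-4 = +1.
v=7: a=7^0·(≡2), b=7^1·(≡1) mod 7; (2|7)=+1, (1|7)=+1; (−1)^{0·1·3}·(+1)^1·(+1)^0 = +1.
v=11: a=11^4·(≡3), b=11^5·(≡1) mod 11; (3|11)=+1, (1|11)=+1; (−1)^{4·5·5}·(+1)^5·(+1)^4 = +1.
v=29: a=29^1·(≡26), b=29^1·(≡18) mod 29; (26|29)=-1, (18|29)=-1; (−1)^{1·1·14}·(-1)^1·(-1)^1 = +1.
v=2: v_2(a)=14, v_2(b)=6; units ≡ 5, 1 (mod 8); ε·ε+αω+βω = 0·0+14·0+6·1 ≡ 0  ⇒  (a,b)_2 = +1.
v=31: a=31^3·(≡8), b=31^4·(≡9) mod 31; (8|31)=+1, (9|31)=+1; (−1)^{3·4·15}·(+1)^4·(+1)^3 = +1.
v=13: a=13^4·(≡7), b=13^6·(≡9) mod 13; (7|13)=-1, (9|13)=+1; (−1)^{4·6·6}·(-1)^6·(+1)^4 = +1.
v=5: a=5^-4·(≡1), b=5^-6·(≡2) mod 5; (1|5)=+1, (2|5)=-1; (−1)^{-4·-6·2}·(+1)^-6·(-1)^-4 = +1.
Every local symbol is +1, so the conic -899·x² + 2233·y² = z² has ℚ_v-points for all v and hence a ℚ-point; (a, b / ℚ) ≅ M_2(ℚ).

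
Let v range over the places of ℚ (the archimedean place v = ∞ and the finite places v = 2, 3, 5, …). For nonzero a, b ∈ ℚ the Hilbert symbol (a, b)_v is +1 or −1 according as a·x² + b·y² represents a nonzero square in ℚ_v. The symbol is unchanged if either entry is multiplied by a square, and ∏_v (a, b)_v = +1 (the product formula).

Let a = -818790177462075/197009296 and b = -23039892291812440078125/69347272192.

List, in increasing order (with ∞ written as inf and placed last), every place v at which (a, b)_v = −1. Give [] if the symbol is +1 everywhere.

[2, 5, 11, inf]

(a, b) ≡ (-3, -30030) mod (ℚ^×)²; places V = {2, 3, 5, 7, 11, 13, 19, 29, ∞}.
(a,b)_3: α=3, u≡2; β=9, v≡1 (mod 3); (2|3)=-1, (1|3)=+1; sign (−1)^1·-1^9·+1^3 = +1.
(a,b)_29: α=-2, u≡26; β=-2, v≡11 (mod 29); (26|29)=-1, (11|29)=-1; sign (−1)^0·-1^-2·-1^-2 = +1.
(a,b)_7: α=6, u≡2; β=9, v≡1 (mod 7); (2|7)=+1, (1|7)=+1; sign (−1)^0·+1^9·+1^6 = +1.
(a,b)_13: α=4, u≡1; β=5, v≡9 (mod 13); (1|13)=+1, (9|13)=+1; sign (−1)^0·+1^5·+1^4 = +1.
(a,b)_∞: sgn(-3)=−, sgn(-30030)=−, so -1.
(a,b)_5: α=2, u≡2; β=7, v≡1 (mod 5); (2|5)=-1, (1|5)=+1; sign (−1)^0·-1^7·+1^2 = -1.
(a,b)_11: α=-4, u≡2; β=-5, v≡1 (mod 11); (2|11)=-1, (1|11)=+1; sign (−1)^0·-1^-5·+1^-4 = -1.
(a,b)_19: α=2, u≡6; β=0, v≡5 (mod 19); (6|19)=+1, (5|19)=+1; sign (−1)^0·+1^0·+1^2 = +1.
(a,b)_2: α=-4, β=-9; u≡5, v≡1 (mod 8); ε(u)ε(v)=0·0, αω(v)=-4·0, βω(u)=-9·1; sum ≡ 1  ⇒  -1.
(-3, -30030 / ℚ) ramifies at {2, 5, 11, ∞}: a division algebra.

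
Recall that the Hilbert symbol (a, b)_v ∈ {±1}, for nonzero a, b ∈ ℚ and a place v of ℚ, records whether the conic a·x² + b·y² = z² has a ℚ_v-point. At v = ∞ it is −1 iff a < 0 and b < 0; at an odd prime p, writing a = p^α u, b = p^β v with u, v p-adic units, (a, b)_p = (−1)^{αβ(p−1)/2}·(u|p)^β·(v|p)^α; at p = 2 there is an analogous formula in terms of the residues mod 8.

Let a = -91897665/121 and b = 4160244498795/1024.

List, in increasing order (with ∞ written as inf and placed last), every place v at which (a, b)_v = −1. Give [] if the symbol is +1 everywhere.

[2, 3, 5, 31]

(a, b) ≡ (-317985, 1246355) mod (ℚ^×)²; places V = {2, 3, 5, 7, 11, 17, 29, 31, 43, ∞}.
(a,b)_∞: sgn(-317985)=−, sgn(1246355)=+, so +1.
(a,b)_11: α=-2, u≡9; β=1, v≡5 (mod 11); (9|11)=+1, (5|11)=+1; sign (−1)^0·+1^1·+1^-2 = +1.
(a,b)_2: α=0, β=-10; u≡7, v≡3 (mod 8); ε(u)ε(v)=1·1, αω(v)=0·1, βω(u)=-10·0; sum ≡ 1  ⇒  -1.
(a,b)_29: α=1, u≡18; β=2, v≡16 (mod 29); (18|29)=-1, (16|29)=+1; sign (−1)^0·-1^2·+1^1 = +1.
(a,b)_31: α=0, u≡29; β=1, v≡23 (mod 31); (29|31)=-1, (23|31)=-1; sign (−1)^0·-1^1·-1^0 = -1.
(a,b)_3: α=1, u≡1; β=4, v≡2 (mod 3); (1|3)=+1, (2|3)=-1; sign (−1)^0·+1^4·-1^1 = -1.
(a,b)_7: α=0, u≡4; β=2, v≡3 (mod 7); (4|7)=+1, (3|7)=-1; sign (−1)^0·+1^2·-1^0 = +1.
(a,b)_5: α=1, u≡2; β=1, v≡1 (mod 5); (2|5)=-1, (1|5)=+1; sign (−1)^0·-1^1·+1^1 = -1.
(a,b)_17: α=3, u≡6; β=1, v≡6 (mod 17); (6|17)=-1, (6|17)=-1; sign (−1)^0·-1^1·-1^3 = +1.
(a,b)_43: α=1, u≡23; β=1, v≡12 (mod 43); (23|43)=+1, (12|43)=-1; sign (−1)^1·+1^1·-1^1 = +1.
|Ram(-317985, 1246355)| = 4, even; anisotropic at {2, 3, 5, 31}.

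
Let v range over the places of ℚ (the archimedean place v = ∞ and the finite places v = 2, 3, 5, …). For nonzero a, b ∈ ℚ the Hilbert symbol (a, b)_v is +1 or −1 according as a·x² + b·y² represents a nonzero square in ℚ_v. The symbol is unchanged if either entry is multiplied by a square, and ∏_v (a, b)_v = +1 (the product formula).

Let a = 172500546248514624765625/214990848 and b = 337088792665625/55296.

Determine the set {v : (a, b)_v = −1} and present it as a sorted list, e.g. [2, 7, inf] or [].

Mod squares: a ≡ 770, b ≡ 390. Check v ∈ {∞, 2, 3, 5, 7, 11, 13}.
v=2: v_2(a)=-15, v_2(b)=-11; units ≡ 1, 3 (mod 8); ε·ε+αω+βω = 0·1+-15·1+-11·0 ≡ 1  ⇒  (a,b)_2 = -1.
v=13: a=13^8·(≡10), b=13^5·(≡9) mod 13; (10|13)=+1, (9|13)=+1; (−1)^{8·5·6}·(+1)^5·(+1)^8 = +1.
v=5: a=5^7·(≡4), b=5^5·(≡3) mod 5; (4|5)=+1, (3|5)=-1; (−1)^{7·5·2}·(+1)^5·(-1)^7 = -1.
v=∞: 770 > 0 and 390 > 0  ⇒  (a,b)_∞ = +1.
v=3: a=3^-8·(≡2), b=3^-3·(≡1) mod 3; (2|3)=-1, (1|3)=+1; (−1)^{-8·-3·1}·(-1)^-3·(+1)^-8 = -1.
v=7: a=7^5·(≡5), b=7^4·(≡5) mod 7; (5|7)=-1, (5|7)=-1; (−1)^{5·4·3}·(-1)^4·(-1)^5 = -1.
v=11: a=11^5·(≡4), b=11^2·(≡3) mod 11; (4|11)=+1, (3|11)=+1; (−1)^{5·2·5}·(+1)^2·(+1)^5 = +1.
|Ram(770, 390)| = 4, even; anisotropic at {2, 3, 5, 7}.

[2, 3, 5, 7]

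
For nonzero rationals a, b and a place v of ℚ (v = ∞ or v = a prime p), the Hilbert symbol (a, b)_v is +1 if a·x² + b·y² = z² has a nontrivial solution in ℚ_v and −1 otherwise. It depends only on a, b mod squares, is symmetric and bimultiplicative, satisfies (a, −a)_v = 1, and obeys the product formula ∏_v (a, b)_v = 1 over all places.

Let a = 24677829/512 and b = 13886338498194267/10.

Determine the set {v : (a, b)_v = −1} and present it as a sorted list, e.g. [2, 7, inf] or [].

(a, b) ≡ (45322, 83230) mod (ℚ^×)²; places V = {2, 3, 5, 7, 11, 17, 19, 29, 31, 41, 43, ∞}.
(a,b)_29: α=0, u≡4; β=1, v≡9 (mod 29); (4|29)=+1, (9|29)=+1; sign (−1)^0·+1^1·+1^0 = +1.
(a,b)_7: α=0, u≡1; β=1, v≡1 (mod 7); (1|7)=+1, (1|7)=+1; sign (−1)^0·+1^1·+1^0 = +1.
(a,b)_17: α=1, u≡12; β=2, v≡13 (mod 17); (12|17)=-1, (13|17)=+1; sign (−1)^0·-1^2·+1^1 = +1.
(a,b)_3: α=2, u≡1; β=2, v≡1 (mod 3); (1|3)=+1, (1|3)=+1; sign (−1)^0·+1^2·+1^2 = +1.
(a,b)_41: α=0, u≡19; β=1, v≡40 (mod 41); (19|41)=-1, (40|41)=+1; sign (−1)^0·-1^1·+1^0 = -1.
(a,b)_2: α=-9, β=-1; u≡5, v≡7 (mod 8); ε(u)ε(v)=0·1, αω(v)=-9·0, βω(u)=-1·1; sum ≡ 1  ⇒  -1.
(a,b)_31: α=1, u≡20; β=2, v≡29 (mod 31); (20|31)=+1, (29|31)=-1; sign (−1)^0·+1^2·-1^1 = -1.
(a,b)_∞: sgn(45322)=+, sgn(83230)=+, so +1.
(a,b)_19: α=0, u≡17; β=2, v≡2 (mod 19); (17|19)=+1, (2|19)=-1; sign (−1)^0·+1^2·-1^0 = +1.
(a,b)_5: α=0, u≡2; β=-1, v≡1 (mod 5); (2|5)=-1, (1|5)=+1; sign (−1)^0·-1^-1·+1^0 = -1.
(a,b)_11: α=2, u≡7; β=0, v≡5 (mod 11); (7|11)=-1, (5|11)=+1; sign (−1)^0·-1^0·+1^2 = +1.
(a,b)_43: α=1, u≡26; β=2, v≡38 (mod 43); (26|43)=-1, (38|43)=+1; sign (−1)^0·-1^2·+1^1 = +1.
Ram(45322, 83230) = {2, 5, 31, 41}; no ℚ_2-point on the conic.

[2, 5, 31, 41]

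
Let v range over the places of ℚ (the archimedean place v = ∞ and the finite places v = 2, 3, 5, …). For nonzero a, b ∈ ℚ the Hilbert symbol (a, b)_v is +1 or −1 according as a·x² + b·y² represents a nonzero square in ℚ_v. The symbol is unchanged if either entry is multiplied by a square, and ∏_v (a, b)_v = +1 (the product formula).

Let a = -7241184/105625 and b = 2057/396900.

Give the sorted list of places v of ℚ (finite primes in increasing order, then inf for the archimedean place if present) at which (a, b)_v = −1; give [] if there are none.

Mod squares: a ≡ -174, b ≡ 17. Check v ∈ {∞, 2, 3, 5, 7, 11, 13, 17, 29}.
v=13: a=13^-2·(≡11), b=13^0·(≡12) mod 13; (11|13)=-1, (12|13)=+1; (−1)^{-2·0·6}·(-1)^0·(+1)^-2 = +1.
v=5: a=5^-4·(≡4), b=5^-2·(≡2) mod 5; (4|5)=+1, (2|5)=-1; (−1)^{-4·-2·2}·(+1)^-2·(-1)^-4 = +1.
v=7: a=7^0·(≡4), b=7^-2·(≡6) mod 7; (4|7)=+1, (6|7)=-1; (−1)^{0·-2·3}·(+1)^-2·(-1)^0 = +1.
v=29: a=29^1·(≡24), b=29^0·(≡19) mod 29; (24|29)=+1, (19|29)=-1; (−1)^{1·0·14}·(+1)^0·(-1)^1 = -1.
v=3: a=3^3·(≡2), b=3^-4·(≡2) mod 3; (2|3)=-1, (2|3)=-1; (−1)^{3·-4·1}·(-1)^-4·(-1)^3 = -1.
v=2: v_2(a)=5, v_2(b)=-2; units ≡ 1, 1 (mod 8); ε·ε+αω+βω = 0·0+5·0+-2·0 ≡ 0  ⇒  (a,b)_2 = +1.
v=∞: -174 < 0 and 17 > 0  ⇒  (a,b)_∞ = +1.
v=11: a=11^0·(≡2), b=11^2·(≡8) mod 11; (2|11)=-1, (8|11)=-1; (−1)^{0·2·5}·(-1)^2·(-1)^0 = +1.
v=17: a=17^2·(≡9), b=17^1·(≡2) mod 17; (9|17)=+1, (2|17)=+1; (−1)^{2·1·8}·(+1)^1·(+1)^2 = +1.
|Ram(-174, 17)| = 2, even; anisotropic at {3, 29}.

[3, 29]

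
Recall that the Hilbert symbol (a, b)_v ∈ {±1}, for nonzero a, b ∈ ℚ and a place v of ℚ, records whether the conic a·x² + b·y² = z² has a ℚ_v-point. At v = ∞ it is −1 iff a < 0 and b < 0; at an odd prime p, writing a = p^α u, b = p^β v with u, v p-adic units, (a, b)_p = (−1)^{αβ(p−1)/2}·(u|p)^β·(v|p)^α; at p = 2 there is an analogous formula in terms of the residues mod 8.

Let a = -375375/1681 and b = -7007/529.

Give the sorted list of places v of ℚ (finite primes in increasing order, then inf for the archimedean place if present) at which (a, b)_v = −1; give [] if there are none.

[5, inf]

(a, b) ≡ (-15015, -143) mod (ℚ^×)²; places V = {2, 3, 5, 7, 11, 13, 23, 41, ∞}.
(a,b)_41: α=-2, u≡21; β=0, v≡40 (mod 41); (21|41)=+1, (40|41)=+1; sign (−1)^0·+1^0·+1^-2 = +1.
(a,b)_3: α=1, u≡2; β=0, v≡1 (mod 3); (2|3)=-1, (1|3)=+1; sign (−1)^0·-1^0·+1^1 = +1.
(a,b)_11: α=1, u≡7; β=1, v≡1 (mod 11); (7|11)=-1, (1|11)=+1; sign (−1)^1·-1^1·+1^1 = +1.
(a,b)_5: α=3, u≡2; β=0, v≡2 (mod 5); (2|5)=-1, (2|5)=-1; sign (−1)^0·-1^0·-1^3 = -1.
(a,b)_2: α=0, β=0; u≡1, v≡1 (mod 8); ε(u)ε(v)=0·0, αω(v)=0·0, βω(u)=0·0; sum ≡ 0  ⇒  +1.
(a,b)_∞: sgn(-15015)=−, sgn(-143)=−, so -1.
(a,b)_13: α=1, u≡6; β=1, v≡8 (mod 13); (6|13)=-1, (8|13)=-1; sign (−1)^0·-1^1·-1^1 = +1.
(a,b)_7: α=1, u≡2; β=2, v≡1 (mod 7); (2|7)=+1, (1|7)=+1; sign (−1)^0·+1^2·+1^1 = +1.
(a,b)_23: α=0, u≡4; β=-2, v≡8 (mod 23); (4|23)=+1, (8|23)=+1; sign (−1)^0·+1^-2·+1^0 = +1.
Ram(-15015, -143) = {5, ∞}; no ℚ_5-point on the conic.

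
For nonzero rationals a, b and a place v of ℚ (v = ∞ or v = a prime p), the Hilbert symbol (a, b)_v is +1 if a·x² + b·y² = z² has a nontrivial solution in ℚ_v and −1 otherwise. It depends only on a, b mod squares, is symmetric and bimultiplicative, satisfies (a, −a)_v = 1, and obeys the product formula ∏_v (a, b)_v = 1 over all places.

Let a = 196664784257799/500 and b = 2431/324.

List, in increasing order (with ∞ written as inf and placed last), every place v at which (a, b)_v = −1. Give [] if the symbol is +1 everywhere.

(a, b) ≡ (12155, 2431) mod (ℚ^×)²; places V = {2, 3, 5, 11, 13, 17, ∞}.
(a,b)_17: α=3, u≡9; β=1, v≡7 (mod 17); (9|17)=+1, (7|17)=-1; sign (−1)^0·+1^1·-1^3 = -1.
(a,b)_∞: sgn(12155)=+, sgn(2431)=+, so +1.
(a,b)_13: α=5, u≡4; β=1, v≡8 (mod 13); (4|13)=+1, (8|13)=-1; sign (−1)^0·+1^1·-1^5 = -1.
(a,b)_5: α=-3, u≡1; β=0, v≡4 (mod 5); (1|5)=+1, (4|5)=+1; sign (−1)^0·+1^0·+1^-3 = +1.
(a,b)_2: α=-2, β=-2; u≡3, v≡7 (mod 8); ε(u)ε(v)=1·1, αω(v)=-2·0, βω(u)=-2·1; sum ≡ 1  ⇒  -1.
(a,b)_11: α=3, u≡1; β=1, v≡9 (mod 11); (1|11)=+1, (9|11)=+1; sign (−1)^1·+1^1·+1^3 = -1.
(a,b)_3: α=4, u≡2; β=-4, v≡1 (mod 3); (2|3)=-1, (1|3)=+1; sign (−1)^0·-1^-4·+1^4 = +1.
Ram(12155, 2431) = {2, 11, 13, 17}; no ℚ_2-point on the conic.

[2, 11, 13, 17]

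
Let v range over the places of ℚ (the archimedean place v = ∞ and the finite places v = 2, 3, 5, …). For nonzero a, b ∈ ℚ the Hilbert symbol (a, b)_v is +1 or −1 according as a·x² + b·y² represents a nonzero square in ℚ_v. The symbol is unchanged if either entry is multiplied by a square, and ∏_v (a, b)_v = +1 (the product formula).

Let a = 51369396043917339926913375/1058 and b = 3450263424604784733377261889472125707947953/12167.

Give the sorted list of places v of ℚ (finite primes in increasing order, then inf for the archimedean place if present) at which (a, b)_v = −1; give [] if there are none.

(a, b) ≡ (15470, 676039) mod (ℚ^×)²; places V = {2, 3, 5, 7, 11, 13, 17, 19, 23, 37, ∞}.
(a,b)_∞: sgn(15470)=+, sgn(676039)=+, so +1.
(a,b)_5: α=3, u≡4; β=0, v≡4 (mod 5); (4|5)=+1, (4|5)=+1; sign (−1)^0·+1^0·+1^3 = +1.
(a,b)_17: α=7, u≡15; β=11, v≡15 (mod 17); (15|17)=+1, (15|17)=+1; sign (−1)^0·+1^11·+1^7 = +1.
(a,b)_7: α=1, u≡6; β=7, v≡5 (mod 7); (6|7)=-1, (5|7)=-1; sign (−1)^1·-1^7·-1^1 = -1.
(a,b)_2: α=-1, β=0; u≡7, v≡7 (mod 8); ε(u)ε(v)=1·1, αω(v)=-1·0, βω(u)=0·0; sum ≡ 1  ⇒  -1.
(a,b)_11: α=4, u≡1; β=8, v≡1 (mod 11); (1|11)=+1, (1|11)=+1; sign (−1)^0·+1^8·+1^4 = +1.
(a,b)_23: α=-2, u≡11; β=-3, v≡7 (mod 23); (11|23)=-1, (7|23)=-1; sign (−1)^0·-1^-3·-1^-2 = -1.
(a,b)_13: α=3, u≡11; β=5, v≡3 (mod 13); (11|13)=-1, (3|13)=+1; sign (−1)^0·-1^5·+1^3 = -1.
(a,b)_3: α=2, u≡2; β=10, v≡1 (mod 3); (2|3)=-1, (1|3)=+1; sign (−1)^0·-1^10·+1^2 = +1.
(a,b)_19: α=2, u≡17; β=1, v≡2 (mod 19); (17|19)=+1, (2|19)=-1; sign (−1)^0·+1^1·-1^2 = +1.
(a,b)_37: α=2, u≡28; β=2, v≡36 (mod 37); (28|37)=+1, (36|37)=+1; sign (−1)^0·+1^2·+1^2 = +1.
|Ram(15470, 676039)| = 4, even; anisotropic at {2, 7, 13, 23}.

[2, 7, 13, 23]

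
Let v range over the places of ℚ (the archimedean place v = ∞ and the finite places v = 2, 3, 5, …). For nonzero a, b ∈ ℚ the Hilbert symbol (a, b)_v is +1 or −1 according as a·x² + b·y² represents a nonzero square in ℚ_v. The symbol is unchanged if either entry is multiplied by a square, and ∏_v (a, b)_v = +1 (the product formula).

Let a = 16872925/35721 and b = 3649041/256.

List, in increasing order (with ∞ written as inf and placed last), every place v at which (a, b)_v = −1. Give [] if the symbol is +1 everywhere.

(a, b) ≡ (493, 405449) mod (ℚ^×)²; places V = {2, 3, 5, 7, 11, 17, 29, 31, 37, 41, ∞}.
(a,b)_17: α=1, u≡12; β=0, v≡8 (mod 17); (12|17)=-1, (8|17)=+1; sign (−1)^0·-1^0·+1^1 = +1.
(a,b)_∞: sgn(493)=+, sgn(405449)=+, so +1.
(a,b)_11: α=0, u≡9; β=1, v≡5 (mod 11); (9|11)=+1, (5|11)=+1; sign (−1)^0·+1^1·+1^0 = +1.
(a,b)_31: α=0, u≡10; β=1, v≡16 (mod 31); (10|31)=+1, (16|31)=+1; sign (−1)^0·+1^1·+1^0 = +1.
(a,b)_7: α=-2, u≡6; β=0, v≡1 (mod 7); (6|7)=-1, (1|7)=+1; sign (−1)^0·-1^0·+1^-2 = +1.
(a,b)_37: α=2, u≡28; β=0, v≡28 (mod 37); (28|37)=+1, (28|37)=+1; sign (−1)^0·+1^0·+1^2 = +1.
(a,b)_2: α=0, β=-8; u≡5, v≡1 (mod 8); ε(u)ε(v)=0·0, αω(v)=0·0, βω(u)=-8·1; sum ≡ 0  ⇒  +1.
(a,b)_29: α=1, u≡21; β=1, v≡12 (mod 29); (21|29)=-1, (12|29)=-1; sign (−1)^0·-1^1·-1^1 = +1.
(a,b)_3: α=-6, u≡1; β=2, v≡2 (mod 3); (1|3)=+1, (2|3)=-1; sign (−1)^0·+1^2·-1^-6 = +1.
(a,b)_5: α=2, u≡2; β=0, v≡1 (mod 5); (2|5)=-1, (1|5)=+1; sign (−1)^0·-1^0·+1^2 = +1.
(a,b)_41: α=0, u≡40; β=1, v≡40 (mod 41); (40|41)=+1, (40|41)=+1; sign (−1)^0·+1^1·+1^0 = +1.
Every local symbol is +1, so the conic 493·x² + 405449·y² = z² has ℚ_v-points for all v and hence a ℚ-point; (a, b / ℚ) ≅ M_2(ℚ).

[]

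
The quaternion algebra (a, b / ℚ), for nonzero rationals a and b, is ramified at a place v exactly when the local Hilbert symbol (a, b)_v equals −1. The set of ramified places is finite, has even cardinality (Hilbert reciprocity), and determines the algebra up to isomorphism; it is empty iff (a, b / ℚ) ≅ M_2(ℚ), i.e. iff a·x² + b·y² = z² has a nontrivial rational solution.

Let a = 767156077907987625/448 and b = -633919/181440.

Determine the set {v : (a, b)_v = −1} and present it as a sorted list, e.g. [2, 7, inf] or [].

(a, b) ≡ (11935, -1085) mod (ℚ^×)²; places V = {2, 3, 5, 7, 11, 13, 29, 31, ∞}.
(a,b)_2: α=-6, β=-6; u≡7, v≡3 (mod 8); ε(u)ε(v)=1·1, αω(v)=-6·1, βω(u)=-6·0; sum ≡ 1  ⇒  -1.
(a,b)_5: α=3, u≡2; β=-1, v≡2 (mod 5); (2|5)=-1, (2|5)=-1; sign (−1)^0·-1^-1·-1^3 = +1.
(a,b)_7: α=-1, u≡4; β=-1, v≡6 (mod 7); (4|7)=+1, (6|7)=-1; sign (−1)^1·+1^-1·-1^-1 = +1.
(a,b)_29: α=2, u≡22; β=0, v≡14 (mod 29); (22|29)=+1, (14|29)=-1; sign (−1)^0·+1^0·-1^2 = +1.
(a,b)_∞: sgn(11935)=+, sgn(-1085)=−, so +1.
(a,b)_3: α=2, u≡1; β=-4, v≡1 (mod 3); (1|3)=+1, (1|3)=+1; sign (−1)^0·+1^-4·+1^2 = +1.
(a,b)_11: α=5, u≡6; β=2, v≡5 (mod 11); (6|11)=-1, (5|11)=+1; sign (−1)^0·-1^2·+1^5 = +1.
(a,b)_13: α=2, u≡3; β=2, v≡7 (mod 13); (3|13)=+1, (7|13)=-1; sign (−1)^0·+1^2·-1^2 = +1.
(a,b)_31: α=3, u≡30; β=1, v≡17 (mod 31); (30|31)=-1, (17|31)=-1; sign (−1)^1·-1^1·-1^3 = -1.
Ram(11935, -1085) = {2, 31}; no ℚ_2-point on the conic.

[2, 31]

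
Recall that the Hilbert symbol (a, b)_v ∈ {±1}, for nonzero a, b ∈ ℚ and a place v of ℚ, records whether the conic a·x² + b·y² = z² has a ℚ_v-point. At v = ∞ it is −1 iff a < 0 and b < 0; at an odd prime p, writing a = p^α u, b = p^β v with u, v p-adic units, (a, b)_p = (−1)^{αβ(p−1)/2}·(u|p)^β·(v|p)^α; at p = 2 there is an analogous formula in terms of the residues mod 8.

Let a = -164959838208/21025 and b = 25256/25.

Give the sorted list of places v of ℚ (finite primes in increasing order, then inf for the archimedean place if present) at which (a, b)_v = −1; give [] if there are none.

(a, b) ≡ (-22, 6314) mod (ℚ^×)²; places V = {2, 3, 5, 7, 11, 29, 41, ∞}.
(a,b)_3: α=2, u≡2; β=0, v≡2 (mod 3); (2|3)=-1, (2|3)=-1; sign (−1)^0·-1^0·-1^2 = +1.
(a,b)_41: α=2, u≡34; β=1, v≡23 (mod 41); (34|41)=-1, (23|41)=+1; sign (−1)^0·-1^1·+1^2 = -1.
(a,b)_5: α=-2, u≡2; β=-2, v≡1 (mod 5); (2|5)=-1, (1|5)=+1; sign (−1)^0·-1^-2·+1^-2 = +1.
(a,b)_2: α=13, β=3; u≡5, v≡5 (mod 8); ε(u)ε(v)=0·0, αω(v)=13·1, βω(u)=3·1; sum ≡ 0  ⇒  +1.
(a,b)_∞: sgn(-22)=−, sgn(6314)=+, so +1.
(a,b)_7: α=0, u≡6; β=1, v≡6 (mod 7); (6|7)=-1, (6|7)=-1; sign (−1)^0·-1^1·-1^0 = -1.
(a,b)_11: α=3, u≡3; β=1, v≡10 (mod 11); (3|11)=+1, (10|11)=-1; sign (−1)^1·+1^1·-1^3 = +1.
(a,b)_29: α=-2, u≡22; β=0, v≡8 (mod 29); (22|29)=+1, (8|29)=-1; sign (−1)^0·+1^0·-1^-2 = +1.
(-22, 6314 / ℚ) ramifies at {7, 41}: a division algebra.

[7, 41]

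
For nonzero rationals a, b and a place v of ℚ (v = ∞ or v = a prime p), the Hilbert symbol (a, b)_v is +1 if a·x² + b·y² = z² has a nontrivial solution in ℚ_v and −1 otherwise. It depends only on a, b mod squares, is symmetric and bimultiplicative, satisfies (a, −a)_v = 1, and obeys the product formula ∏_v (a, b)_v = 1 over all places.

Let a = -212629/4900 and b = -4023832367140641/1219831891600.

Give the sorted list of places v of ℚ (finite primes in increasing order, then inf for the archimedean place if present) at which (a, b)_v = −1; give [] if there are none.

(a, b) ≡ (-589, -9889) mod (ℚ^×)²; places V = {2, 3, 5, 7, 11, 19, 23, 29, 31, ∞}.
(a,b)_19: α=3, u≡6; β=6, v≡8 (mod 19); (6|19)=+1, (8|19)=-1; sign (−1)^0·+1^6·-1^3 = -1.
(a,b)_23: α=0, u≡6; β=-2, v≡3 (mod 23); (6|23)=+1, (3|23)=+1; sign (−1)^0·+1^-2·+1^0 = +1.
(a,b)_29: α=0, u≡1; β=1, v≡6 (mod 29); (1|29)=+1, (6|29)=+1; sign (−1)^0·+1^1·+1^0 = +1.
(a,b)_31: α=1, u≡27; β=3, v≡12 (mod 31); (27|31)=-1, (12|31)=-1; sign (−1)^1·-1^3·-1^1 = -1.
(a,b)_2: α=-2, β=-4; u≡3, v≡7 (mod 8); ε(u)ε(v)=1·1, αω(v)=-2·0, βω(u)=-4·1; sum ≡ 1  ⇒  -1.
(a,b)_5: α=-2, u≡1; β=-2, v≡1 (mod 5); (1|5)=+1, (1|5)=+1; sign (−1)^0·+1^-2·+1^-2 = +1.
(a,b)_11: α=0, u≡9; β=1, v≡9 (mod 11); (9|11)=+1, (9|11)=+1; sign (−1)^0·+1^1·+1^0 = +1.
(a,b)_3: α=0, u≡2; β=2, v≡2 (mod 3); (2|3)=-1, (2|3)=-1; sign (−1)^0·-1^2·-1^0 = +1.
(a,b)_∞: sgn(-589)=−, sgn(-9889)=−, so -1.
(a,b)_7: α=-2, u≡5; β=-8, v≡2 (mod 7); (5|7)=-1, (2|7)=+1; sign (−1)^0·-1^-8·+1^-2 = +1.
Ram(-589, -9889) = {2, 19, 31, ∞}; no ℚ_2-point on the conic.

[2, 19, 31, inf]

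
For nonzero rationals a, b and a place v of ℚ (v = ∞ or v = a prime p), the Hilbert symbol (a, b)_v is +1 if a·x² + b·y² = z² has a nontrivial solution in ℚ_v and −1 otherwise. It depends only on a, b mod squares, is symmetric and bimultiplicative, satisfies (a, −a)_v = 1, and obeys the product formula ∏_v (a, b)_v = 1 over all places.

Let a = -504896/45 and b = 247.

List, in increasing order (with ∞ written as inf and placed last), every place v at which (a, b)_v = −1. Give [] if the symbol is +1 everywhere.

[2, 5, 19, 23]

Mod squares: a ≡ -805, b ≡ 247. Check v ∈ {∞, 2, 3, 5, 7, 13, 19, 23}.
v=3: a=3^-2·(≡2), b=3^0·(≡1) mod 3; (2|3)=-1, (1|3)=+1; (−1)^{-2·0·1}·(-1)^0·(+1)^-2 = +1.
v=5: a=5^-1·(≡1), b=5^0·(≡2) mod 5; (1|5)=+1, (2|5)=-1; (−1)^{-1·0·2}·(+1)^0·(-1)^-1 = -1.
v=2: v_2(a)=6, v_2(b)=0; units ≡ 3, 7 (mod 8); ε·ε+αω+βω = 1·1+6·0+0·1 ≡ 1  ⇒  (a,b)_2 = -1.
v=13: a=13^0·(≡4), b=13^1·(≡6) mod 13; (4|13)=+1, (6|13)=-1; (−1)^{0·1·6}·(+1)^1·(-1)^0 = +1.
v=7: a=7^3·(≡4), b=7^0·(≡2) mod 7; (4|7)=+1, (2|7)=+1; (−1)^{3·0·3}·(+1)^0·(+1)^3 = +1.
v=19: a=19^0·(≡15), b=19^1·(≡13) mod 19; (15|19)=-1, (13|19)=-1; (−1)^{0·1·9}·(-1)^1·(-1)^0 = -1.
v=∞: -805 < 0 and 247 > 0  ⇒  (a,b)_∞ = +1.
v=23: a=23^1·(≡10), b=23^0·(≡17) mod 23; (10|23)=-1, (17|23)=-1; (−1)^{1·0·11}·(-1)^0·(-1)^1 = -1.
Ram(-805, 247) = {2, 5, 19, 23}; no ℚ_2-point on the conic.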